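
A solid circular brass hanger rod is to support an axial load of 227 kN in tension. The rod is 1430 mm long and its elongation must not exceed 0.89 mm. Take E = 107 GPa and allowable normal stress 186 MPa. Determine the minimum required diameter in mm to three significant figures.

Required area A ≥ P/σ_allow = 227000/186 = 1220 mm².
For a solid circular section, d ≥ √(4A/π) = 39.42 mm.
Elongation limit: A ≥ PL/(Eδ_allow) = 227000·1430/(107000·0.89) = 3409 mm² ⇒ d ≥ 65.88 mm.
The elongation limit governs.

65.9 mm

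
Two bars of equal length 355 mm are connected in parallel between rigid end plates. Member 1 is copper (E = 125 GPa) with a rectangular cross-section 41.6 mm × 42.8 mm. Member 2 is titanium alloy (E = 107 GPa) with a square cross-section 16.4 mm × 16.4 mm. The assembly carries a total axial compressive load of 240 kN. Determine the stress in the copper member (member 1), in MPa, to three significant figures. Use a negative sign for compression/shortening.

A_1 = 1780 mm².
A_2 = 269 mm².
Equal strain + equilibrium ⇒ each member carries load in proportion to AE: A₁E₁ = 222600000 N, A₂E₂ = 28780000 N, ΣAE = 251300000 N.
σ₁ = P·E₁/ΣAE = -240000·125000/251300000 = -119.4 MPa.

-119 MPa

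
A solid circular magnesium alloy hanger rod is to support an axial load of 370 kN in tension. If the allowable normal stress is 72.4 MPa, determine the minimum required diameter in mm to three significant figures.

80.7 mm

Required area A ≥ P/σ_allow = 370000/72.4 = 5110 mm².
For a solid circular section, d ≥ √(4A/π) = 80.67 mm.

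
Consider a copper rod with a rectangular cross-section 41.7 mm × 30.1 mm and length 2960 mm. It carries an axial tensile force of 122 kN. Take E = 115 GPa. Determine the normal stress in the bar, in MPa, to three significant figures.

97.2 MPa

A = 1255 mm².
σ = N/A = 122000/1255 = 97.2 MPa.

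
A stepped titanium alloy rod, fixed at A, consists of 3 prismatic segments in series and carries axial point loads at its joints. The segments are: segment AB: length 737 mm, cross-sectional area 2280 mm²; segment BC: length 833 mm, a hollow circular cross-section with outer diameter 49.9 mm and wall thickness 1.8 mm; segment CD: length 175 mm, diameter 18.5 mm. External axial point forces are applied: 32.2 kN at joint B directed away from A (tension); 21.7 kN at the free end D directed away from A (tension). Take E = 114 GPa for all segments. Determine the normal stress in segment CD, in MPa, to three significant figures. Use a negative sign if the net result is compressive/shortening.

80.7 MPa

Internal axial forces (sectioning from the free end, tension +): N_CD = 21.7 kN, N_BC = 21.7 kN, N_AB = 53.9 kN.
A_CD = 268.8 mm².
σ_CD = N_CD/A_CD = 21700/268.8 = 80.73 MPa.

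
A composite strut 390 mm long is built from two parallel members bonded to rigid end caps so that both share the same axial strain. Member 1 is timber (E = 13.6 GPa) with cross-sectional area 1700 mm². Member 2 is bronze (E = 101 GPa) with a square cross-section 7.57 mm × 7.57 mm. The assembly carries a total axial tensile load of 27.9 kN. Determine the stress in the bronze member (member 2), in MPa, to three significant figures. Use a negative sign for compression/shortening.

97.5 MPa

A_2 = 57.3 mm².
Equal strain + equilibrium ⇒ each member carries load in proportion to AE: A₁E₁ = 23120000 N, A₂E₂ = 5788000 N, ΣAE = 28910000 N.
σ₂ = P·E₂/ΣAE = 27900·101000/28910000 = 97.48 MPa.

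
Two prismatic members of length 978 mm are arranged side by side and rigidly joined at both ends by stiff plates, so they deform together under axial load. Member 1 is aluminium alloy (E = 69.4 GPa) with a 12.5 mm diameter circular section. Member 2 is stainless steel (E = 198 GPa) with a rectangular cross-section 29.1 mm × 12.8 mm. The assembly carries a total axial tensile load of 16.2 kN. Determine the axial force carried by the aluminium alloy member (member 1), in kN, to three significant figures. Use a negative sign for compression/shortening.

1.68 kN

A_1 = 122.7 mm².
A_2 = 372.5 mm².
Equal strain + equilibrium ⇒ each member carries load in proportion to AE: A₁E₁ = 8517000 N, A₂E₂ = 73750000 N, ΣAE = 82270000 N.
F₁ = P·A₁E₁/ΣAE = 16200·8517000/82270000 = 1677 N.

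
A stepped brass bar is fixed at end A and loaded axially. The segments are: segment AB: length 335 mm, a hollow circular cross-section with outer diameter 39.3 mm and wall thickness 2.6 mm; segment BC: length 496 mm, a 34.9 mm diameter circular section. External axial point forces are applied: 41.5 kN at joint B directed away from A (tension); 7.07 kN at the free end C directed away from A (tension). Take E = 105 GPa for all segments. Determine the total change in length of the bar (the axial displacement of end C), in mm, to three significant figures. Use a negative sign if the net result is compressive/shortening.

0.552 mm

Internal axial forces (sectioning from the free end, tension +): N_BC = 7.07 kN, N_AB = 48.57 kN.
A_AB = 299.8 mm².
A_BC = 956.6 mm².
δ_AB = 48570·335/(299.8·105000) = 0.5169 mm
δ_BC = 7070·496/(956.6·105000) = 0.03491 mm
δ = Σδ_i = 0.5518 mm.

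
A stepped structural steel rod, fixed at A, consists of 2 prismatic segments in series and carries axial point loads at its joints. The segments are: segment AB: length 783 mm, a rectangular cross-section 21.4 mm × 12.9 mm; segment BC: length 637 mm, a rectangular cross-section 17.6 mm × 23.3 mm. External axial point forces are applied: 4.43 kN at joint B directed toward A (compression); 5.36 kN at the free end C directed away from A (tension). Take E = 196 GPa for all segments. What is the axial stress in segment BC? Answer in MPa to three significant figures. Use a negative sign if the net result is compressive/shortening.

13.1 MPa

Internal axial forces (sectioning from the free end, tension +): N_BC = 5.36 kN, N_AB = 0.93 kN.
A_BC = 410.1 mm².
σ_BC = N_BC/A_BC = 5360/410.1 = 13.07 MPa.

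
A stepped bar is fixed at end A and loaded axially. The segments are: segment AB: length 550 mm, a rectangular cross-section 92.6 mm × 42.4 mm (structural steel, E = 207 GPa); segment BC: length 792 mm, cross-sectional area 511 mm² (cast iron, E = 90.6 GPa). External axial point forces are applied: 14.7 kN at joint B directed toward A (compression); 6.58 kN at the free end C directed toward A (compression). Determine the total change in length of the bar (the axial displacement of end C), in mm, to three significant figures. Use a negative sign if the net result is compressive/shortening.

Internal axial forces (sectioning from the free end, tension +): N_BC = -6.58 kN, N_AB = -21.28 kN.
A_AB = 3926 mm².
δ_AB = -21280·550/(3926·207000) = -0.0144 mm
δ_BC = -6580·792/(511·90600) = -0.1126 mm
δ = Σδ_i = -0.127 mm.

-0.127 mm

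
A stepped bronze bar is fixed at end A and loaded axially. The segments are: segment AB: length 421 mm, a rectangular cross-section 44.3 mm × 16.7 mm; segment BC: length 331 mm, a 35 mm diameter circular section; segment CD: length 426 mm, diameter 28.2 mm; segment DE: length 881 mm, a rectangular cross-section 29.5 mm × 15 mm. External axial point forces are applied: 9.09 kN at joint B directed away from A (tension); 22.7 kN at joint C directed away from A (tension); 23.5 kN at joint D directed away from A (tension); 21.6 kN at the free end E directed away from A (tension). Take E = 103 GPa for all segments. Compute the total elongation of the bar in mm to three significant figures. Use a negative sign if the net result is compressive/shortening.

1.37 mm

Internal axial forces (sectioning from the free end, tension +): N_DE = 21.6 kN, N_CD = 45.1 kN, N_BC = 67.8 kN, N_AB = 76.89 kN.
A_AB = 739.8 mm².
A_BC = 962.1 mm².
A_CD = 624.6 mm².
A_DE = 442.5 mm².
δ_AB = 76890·421/(739.8·103000) = 0.4248 mm
δ_BC = 67800·331/(962.1·103000) = 0.2265 mm
δ_CD = 45100·426/(624.6·103000) = 0.2986 mm
δ_DE = 21600·881/(442.5·103000) = 0.4175 mm
δ = Σδ_i = 1.367 mm.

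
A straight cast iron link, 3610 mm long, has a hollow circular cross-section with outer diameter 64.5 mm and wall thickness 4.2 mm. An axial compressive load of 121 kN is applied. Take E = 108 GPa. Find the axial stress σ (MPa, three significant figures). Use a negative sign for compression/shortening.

-152 MPa

A = 795.6 mm².
σ = N/A = -121000/795.6 = -152.1 MPa.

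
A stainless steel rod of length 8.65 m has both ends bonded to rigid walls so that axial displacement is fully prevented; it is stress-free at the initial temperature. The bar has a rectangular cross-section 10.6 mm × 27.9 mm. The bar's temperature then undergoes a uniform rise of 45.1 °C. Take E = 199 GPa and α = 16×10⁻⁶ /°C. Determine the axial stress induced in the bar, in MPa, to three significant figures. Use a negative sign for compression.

-144 MPa

Free thermal expansion αLΔT = 16e-6 · 8650 · 45.1 = 6.242 mm.
The walls impose strain ε = −(6.242)/8650 = -7.2160e-04; σ = Eε = 199000 · -7.2160e-04 = -143.6 MPa.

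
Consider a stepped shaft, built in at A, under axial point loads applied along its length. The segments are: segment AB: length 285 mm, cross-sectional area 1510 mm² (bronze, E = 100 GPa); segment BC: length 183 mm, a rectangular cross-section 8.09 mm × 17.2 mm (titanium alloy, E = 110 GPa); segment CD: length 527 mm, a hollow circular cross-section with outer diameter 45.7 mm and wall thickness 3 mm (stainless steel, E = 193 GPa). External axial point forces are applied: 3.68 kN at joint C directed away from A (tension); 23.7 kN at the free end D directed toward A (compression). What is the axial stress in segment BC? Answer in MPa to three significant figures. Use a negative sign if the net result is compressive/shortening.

Internal axial forces (sectioning from the free end, tension +): N_CD = -23.7 kN, N_BC = -20.02 kN, N_AB = -20.02 kN.
A_BC = 139.1 mm².
σ_BC = N_BC/A_BC = -20020/139.1 = -143.9 MPa.

-144 MPa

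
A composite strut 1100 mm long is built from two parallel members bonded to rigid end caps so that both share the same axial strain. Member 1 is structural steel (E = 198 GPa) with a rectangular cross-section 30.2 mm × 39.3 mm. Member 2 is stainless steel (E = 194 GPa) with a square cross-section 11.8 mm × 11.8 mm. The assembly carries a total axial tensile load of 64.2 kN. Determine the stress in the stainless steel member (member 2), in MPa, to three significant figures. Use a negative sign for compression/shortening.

A_1 = 1187 mm².
A_2 = 139.2 mm².
Equal strain + equilibrium ⇒ each member carries load in proportion to AE: A₁E₁ = 235000000 N, A₂E₂ = 27010000 N, ΣAE = 262000000 N.
σ₂ = P·E₂/ΣAE = 64200·194000/262000000 = 47.54 MPa.

47.5 MPa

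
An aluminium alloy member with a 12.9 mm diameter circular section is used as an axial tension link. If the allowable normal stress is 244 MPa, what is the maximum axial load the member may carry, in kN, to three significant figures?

A = 130.7 mm².
P_max = σ_allow · A = 244 · 130.7 = 31890 N = 31.89 kN.

31.9 kN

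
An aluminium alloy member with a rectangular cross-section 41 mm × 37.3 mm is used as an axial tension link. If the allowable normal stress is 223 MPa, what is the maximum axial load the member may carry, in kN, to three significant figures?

A = 1529 mm².
P_max = σ_allow · A = 223 · 1529 = 341000 N = 341 kN.

341 kN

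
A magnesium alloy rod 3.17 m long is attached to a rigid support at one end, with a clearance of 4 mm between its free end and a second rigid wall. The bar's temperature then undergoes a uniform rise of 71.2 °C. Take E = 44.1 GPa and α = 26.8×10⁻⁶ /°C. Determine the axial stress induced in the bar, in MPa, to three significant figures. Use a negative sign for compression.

Free thermal expansion αLΔT = 26.8e-6 · 3170 · 71.2 = 6.049 mm.
The walls engage after the gap closes; constrained expansion = 6.049 − 4 = 2.049 mm.
The walls impose strain ε = −(2.049)/3170 = -6.4633e-04; σ = Eε = 44100 · -6.4633e-04 = -28.5 MPa.

-28.5 MPa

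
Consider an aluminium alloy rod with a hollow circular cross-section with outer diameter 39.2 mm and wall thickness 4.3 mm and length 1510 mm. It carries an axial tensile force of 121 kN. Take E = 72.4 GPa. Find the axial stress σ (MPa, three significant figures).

257 MPa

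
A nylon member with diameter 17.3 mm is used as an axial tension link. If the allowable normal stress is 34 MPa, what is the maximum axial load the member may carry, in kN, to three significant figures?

7.99 kN

A = 235.1 mm².
P_max = σ_allow · A = 34 · 235.1 = 7992 N = 7.992 kN.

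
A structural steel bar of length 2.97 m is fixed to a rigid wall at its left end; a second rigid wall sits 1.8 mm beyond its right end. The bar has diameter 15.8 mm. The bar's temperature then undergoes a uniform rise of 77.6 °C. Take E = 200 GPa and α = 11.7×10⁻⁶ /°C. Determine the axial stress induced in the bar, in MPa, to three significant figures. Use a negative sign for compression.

-60.4 MPa

Free thermal expansion αLΔT = 11.7e-6 · 2970 · 77.6 = 2.697 mm.
The walls engage after the gap closes; constrained expansion = 2.697 − 1.8 = 0.8965 mm.
The walls impose strain ε = −(0.8965)/2970 = -3.0186e-04; σ = Eε = 200000 · -3.0186e-04 = -60.37 MPa.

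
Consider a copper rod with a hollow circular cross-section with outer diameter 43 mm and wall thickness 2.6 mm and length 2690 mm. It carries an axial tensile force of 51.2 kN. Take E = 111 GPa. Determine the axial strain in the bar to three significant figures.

0.00140

A = 330 mm².
σ = N/A = 155.2 MPa; ε = σ/E = 155.2/111000 = 1.398e-03.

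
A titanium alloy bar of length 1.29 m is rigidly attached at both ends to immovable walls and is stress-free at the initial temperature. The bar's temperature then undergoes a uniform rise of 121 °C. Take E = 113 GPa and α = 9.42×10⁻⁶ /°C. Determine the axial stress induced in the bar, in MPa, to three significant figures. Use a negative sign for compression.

-129 MPa

Free thermal expansion αLΔT = 9.42e-6 · 1290 · 121 = 1.47 mm.
The walls impose strain ε = −(1.47)/1290 = -1.1398e-03; σ = Eε = 113000 · -1.1398e-03 = -128.8 MPa.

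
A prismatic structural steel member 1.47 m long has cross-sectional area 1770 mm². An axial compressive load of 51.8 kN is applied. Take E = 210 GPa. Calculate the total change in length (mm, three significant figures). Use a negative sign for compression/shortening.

-0.205 mm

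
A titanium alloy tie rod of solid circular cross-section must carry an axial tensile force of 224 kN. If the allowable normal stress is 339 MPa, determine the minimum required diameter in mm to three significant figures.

Required area A ≥ P/σ_allow = 224000/339 = 660.8 mm².
For a solid circular section, d ≥ √(4A/π) = 29.01 mm.

29.0 mm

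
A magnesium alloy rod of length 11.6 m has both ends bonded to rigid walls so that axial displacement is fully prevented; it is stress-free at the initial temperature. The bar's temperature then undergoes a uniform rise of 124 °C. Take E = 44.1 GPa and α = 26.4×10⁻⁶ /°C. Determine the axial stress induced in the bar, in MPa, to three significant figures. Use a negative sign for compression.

-144 MPa

Free thermal expansion αLΔT = 26.4e-6 · 11600 · 124 = 37.97 mm.
The walls impose strain ε = −(37.97)/11600 = -3.2736e-03; σ = Eε = 44100 · -3.2736e-03 = -144.4 MPa.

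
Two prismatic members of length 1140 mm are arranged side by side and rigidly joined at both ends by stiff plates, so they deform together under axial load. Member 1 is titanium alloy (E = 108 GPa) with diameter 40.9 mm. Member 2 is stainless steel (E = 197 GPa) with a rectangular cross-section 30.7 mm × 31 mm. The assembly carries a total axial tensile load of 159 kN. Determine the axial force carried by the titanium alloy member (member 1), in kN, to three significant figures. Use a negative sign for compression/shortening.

A_1 = 1314 mm².
A_2 = 951.7 mm².
Equal strain + equilibrium ⇒ each member carries load in proportion to AE: A₁E₁ = 141900000 N, A₂E₂ = 187500000 N, ΣAE = 329400000 N.
F₁ = P·A₁E₁/ΣAE = 159000·141900000/329400000 = 68500 N.

68.5 kN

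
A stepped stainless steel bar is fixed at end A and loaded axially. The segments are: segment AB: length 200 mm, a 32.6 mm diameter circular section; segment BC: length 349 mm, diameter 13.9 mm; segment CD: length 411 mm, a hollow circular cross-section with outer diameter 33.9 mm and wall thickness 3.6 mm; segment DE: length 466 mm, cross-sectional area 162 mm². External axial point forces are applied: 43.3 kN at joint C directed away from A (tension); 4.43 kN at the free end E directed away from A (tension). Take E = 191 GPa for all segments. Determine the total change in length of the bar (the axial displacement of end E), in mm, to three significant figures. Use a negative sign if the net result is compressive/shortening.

0.729 mm

Internal axial forces (sectioning from the free end, tension +): N_DE = 4.43 kN, N_CD = 4.43 kN, N_BC = 47.73 kN, N_AB = 47.73 kN.
A_AB = 834.7 mm².
A_BC = 151.7 mm².
A_CD = 342.7 mm².
δ_AB = 47730·200/(834.7·191000) = 0.05988 mm
δ_BC = 47730·349/(151.7·191000) = 0.5747 mm
δ_CD = 4430·411/(342.7·191000) = 0.02782 mm
δ_DE = 4430·466/(162·191000) = 0.06672 mm
δ = Σδ_i = 0.7291 mm.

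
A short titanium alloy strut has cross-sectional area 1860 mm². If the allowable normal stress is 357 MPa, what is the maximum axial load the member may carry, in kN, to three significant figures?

P_max = σ_allow · A = 357 · 1860 = 664000 N = 664 kN.

664 kN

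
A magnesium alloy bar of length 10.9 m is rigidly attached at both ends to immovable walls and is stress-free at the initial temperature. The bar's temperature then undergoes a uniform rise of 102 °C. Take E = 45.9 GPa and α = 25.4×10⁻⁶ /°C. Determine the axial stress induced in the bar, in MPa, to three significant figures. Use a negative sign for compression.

Free thermal expansion αLΔT = 25.4e-6 · 10900 · 102 = 28.24 mm.
The walls impose strain ε = −(28.24)/10900 = -2.5908e-03; σ = Eε = 45900 · -2.5908e-03 = -118.9 MPa.

-119 MPa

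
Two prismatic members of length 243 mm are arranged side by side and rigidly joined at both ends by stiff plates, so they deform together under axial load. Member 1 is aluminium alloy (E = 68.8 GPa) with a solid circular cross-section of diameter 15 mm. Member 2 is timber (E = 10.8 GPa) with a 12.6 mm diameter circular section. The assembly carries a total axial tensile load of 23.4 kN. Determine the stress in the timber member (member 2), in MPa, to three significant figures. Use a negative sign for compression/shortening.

A_1 = 176.7 mm².
A_2 = 124.7 mm².
Equal strain + equilibrium ⇒ each member carries load in proportion to AE: A₁E₁ = 12160000 N, A₂E₂ = 1347000 N, ΣAE = 13500000 N.
σ₂ = P·E₂/ΣAE = 23400·10800/13500000 = 18.71 MPa.

18.7 MPa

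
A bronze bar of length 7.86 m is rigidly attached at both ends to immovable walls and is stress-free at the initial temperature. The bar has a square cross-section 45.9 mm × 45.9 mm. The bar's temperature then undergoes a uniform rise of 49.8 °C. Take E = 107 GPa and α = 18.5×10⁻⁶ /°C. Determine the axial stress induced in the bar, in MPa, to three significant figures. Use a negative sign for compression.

-98.6 MPa

Free thermal expansion αLΔT = 18.5e-6 · 7860 · 49.8 = 7.241 mm.
The walls impose strain ε = −(7.241)/7860 = -9.2130e-04; σ = Eε = 107000 · -9.2130e-04 = -98.58 MPa.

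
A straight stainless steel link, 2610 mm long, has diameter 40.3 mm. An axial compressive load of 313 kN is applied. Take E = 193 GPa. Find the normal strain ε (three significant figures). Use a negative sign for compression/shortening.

-0.00127

A = 1276 mm².
σ = N/A = -245.4 MPa; ε = σ/E = -245.4/193000 = -1.271e-03.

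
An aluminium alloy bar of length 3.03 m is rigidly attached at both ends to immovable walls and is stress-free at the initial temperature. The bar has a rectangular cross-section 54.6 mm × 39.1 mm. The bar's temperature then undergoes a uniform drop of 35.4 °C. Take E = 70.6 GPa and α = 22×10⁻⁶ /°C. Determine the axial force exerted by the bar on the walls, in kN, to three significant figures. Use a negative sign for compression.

Free thermal expansion αLΔT = 22e-6 · 3030 · -35.4 = -2.36 mm.
The walls impose strain ε = −(-2.36)/3030 = 7.7880e-04; σ = Eε = 70600 · 7.7880e-04 = 54.98 MPa.
Wall reaction R = σ·A = 54.98·2135 = 117400 N = 117.4 kN.

117 kN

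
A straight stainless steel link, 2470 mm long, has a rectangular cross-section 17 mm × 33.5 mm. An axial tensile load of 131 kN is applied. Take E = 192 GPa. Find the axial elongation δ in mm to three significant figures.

2.96 mm

A = 569.5 mm².
δ_mech = NL/(AE) = 131000·2470/(569.5·192000) = 2.959 mm.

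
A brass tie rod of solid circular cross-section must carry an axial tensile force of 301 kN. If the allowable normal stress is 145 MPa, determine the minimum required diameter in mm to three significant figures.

Required area A ≥ P/σ_allow = 301000/145 = 2076 mm².
For a solid circular section, d ≥ √(4A/π) = 51.41 mm.

51.4 mm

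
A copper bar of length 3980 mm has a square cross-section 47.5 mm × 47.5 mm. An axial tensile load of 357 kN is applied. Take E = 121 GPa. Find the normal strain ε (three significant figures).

0.00131

A = 2256 mm².
σ = N/A = 158.2 MPa; ε = σ/E = 158.2/121000 = 1.308e-03.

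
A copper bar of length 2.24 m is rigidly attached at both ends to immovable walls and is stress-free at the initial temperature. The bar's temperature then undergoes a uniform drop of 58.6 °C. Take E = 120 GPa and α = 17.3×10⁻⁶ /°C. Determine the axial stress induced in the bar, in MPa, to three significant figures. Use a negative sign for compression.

122 MPa

Free thermal expansion αLΔT = 17.3e-6 · 2240 · -58.6 = -2.271 mm.
The walls impose strain ε = −(-2.271)/2240 = 1.0138e-03; σ = Eε = 120000 · 1.0138e-03 = 121.7 MPa.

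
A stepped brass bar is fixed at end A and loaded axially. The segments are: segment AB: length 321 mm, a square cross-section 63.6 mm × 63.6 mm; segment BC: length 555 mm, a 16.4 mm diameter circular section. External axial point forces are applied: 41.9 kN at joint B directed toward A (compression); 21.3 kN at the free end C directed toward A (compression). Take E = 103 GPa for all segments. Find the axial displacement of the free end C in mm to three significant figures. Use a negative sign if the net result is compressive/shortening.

-0.592 mm

Internal axial forces (sectioning from the free end, tension +): N_BC = -21.3 kN, N_AB = -63.2 kN.
A_AB = 4045 mm².
A_BC = 211.2 mm².
δ_AB = -63200·321/(4045·103000) = -0.04869 mm
δ_BC = -21300·555/(211.2·103000) = -0.5433 mm
δ = Σδ_i = -0.592 mm.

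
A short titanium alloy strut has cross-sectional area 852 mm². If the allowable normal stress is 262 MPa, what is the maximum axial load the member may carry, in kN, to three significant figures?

223 kN

P_max = σ_allow · A = 262 · 852 = 223200 N = 223.2 kN.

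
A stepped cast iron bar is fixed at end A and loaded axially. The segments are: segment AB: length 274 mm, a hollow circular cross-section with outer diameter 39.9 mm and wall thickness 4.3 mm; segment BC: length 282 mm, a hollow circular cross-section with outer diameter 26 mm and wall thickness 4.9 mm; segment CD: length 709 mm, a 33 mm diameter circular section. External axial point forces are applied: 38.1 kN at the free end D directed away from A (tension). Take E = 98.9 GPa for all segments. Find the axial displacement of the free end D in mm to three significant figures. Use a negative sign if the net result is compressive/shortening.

Internal axial forces (sectioning from the free end, tension +): N_CD = 38.1 kN, N_BC = 38.1 kN, N_AB = 38.1 kN.
A_AB = 480.9 mm².
A_BC = 324.8 mm².
A_CD = 855.3 mm².
δ_AB = 38100·274/(480.9·98900) = 0.2195 mm
δ_BC = 38100·282/(324.8·98900) = 0.3345 mm
δ_CD = 38100·709/(855.3·98900) = 0.3193 mm
δ = Σδ_i = 0.8733 mm.

0.873 mm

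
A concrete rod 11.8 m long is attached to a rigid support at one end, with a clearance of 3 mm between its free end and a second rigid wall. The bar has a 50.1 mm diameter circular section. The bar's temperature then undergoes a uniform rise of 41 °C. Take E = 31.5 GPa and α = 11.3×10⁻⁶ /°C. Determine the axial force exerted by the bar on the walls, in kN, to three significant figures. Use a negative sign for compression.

Free thermal expansion αLΔT = 11.3e-6 · 11800 · 41 = 5.467 mm.
The walls engage after the gap closes; constrained expansion = 5.467 − 3 = 2.467 mm.
The walls impose strain ε = −(2.467)/11800 = -2.0906e-04; σ = Eε = 31500 · -2.0906e-04 = -6.585 MPa.
Wall reaction R = σ·A = -6.585·1971 = -12980 N = -12.98 kN.

-13.0 kN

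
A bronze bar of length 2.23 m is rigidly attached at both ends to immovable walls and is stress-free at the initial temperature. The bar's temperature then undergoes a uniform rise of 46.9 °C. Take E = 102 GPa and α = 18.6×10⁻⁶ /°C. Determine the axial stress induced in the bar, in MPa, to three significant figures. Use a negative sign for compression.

-89.0 MPa

Free thermal expansion αLΔT = 18.6e-6 · 2230 · 46.9 = 1.945 mm.
The walls impose strain ε = −(1.945)/2230 = -8.7234e-04; σ = Eε = 102000 · -8.7234e-04 = -88.98 MPa.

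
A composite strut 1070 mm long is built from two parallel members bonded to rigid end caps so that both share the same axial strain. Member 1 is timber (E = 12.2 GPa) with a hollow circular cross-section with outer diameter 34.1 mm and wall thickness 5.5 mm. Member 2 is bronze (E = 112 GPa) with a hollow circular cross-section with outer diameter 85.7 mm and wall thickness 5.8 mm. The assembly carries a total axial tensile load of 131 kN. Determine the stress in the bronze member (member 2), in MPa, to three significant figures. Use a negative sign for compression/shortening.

86.8 MPa

A_1 = 494.2 mm².
A_2 = 1456 mm².
Equal strain + equilibrium ⇒ each member carries load in proportion to AE: A₁E₁ = 6029000 N, A₂E₂ = 163100000 N, ΣAE = 169100000 N.
σ₂ = P·E₂/ΣAE = 131000·112000/169100000 = 86.77 MPa.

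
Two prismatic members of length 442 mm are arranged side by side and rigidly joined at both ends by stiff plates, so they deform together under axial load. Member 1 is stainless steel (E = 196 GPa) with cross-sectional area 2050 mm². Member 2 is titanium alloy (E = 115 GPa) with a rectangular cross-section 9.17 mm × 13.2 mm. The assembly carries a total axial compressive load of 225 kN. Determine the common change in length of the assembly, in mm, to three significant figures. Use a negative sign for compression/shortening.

-0.239 mm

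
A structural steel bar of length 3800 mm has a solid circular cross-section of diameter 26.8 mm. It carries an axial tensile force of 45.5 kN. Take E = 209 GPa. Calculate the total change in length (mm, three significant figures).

A = 564.1 mm².
δ_mech = NL/(AE) = 45500·3800/(564.1·209000) = 1.467 mm.

1.47 mm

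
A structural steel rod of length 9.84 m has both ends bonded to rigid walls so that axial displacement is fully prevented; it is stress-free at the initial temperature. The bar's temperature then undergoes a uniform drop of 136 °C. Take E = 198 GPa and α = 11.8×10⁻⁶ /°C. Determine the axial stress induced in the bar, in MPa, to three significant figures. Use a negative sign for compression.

Free thermal expansion αLΔT = 11.8e-6 · 9840 · -136 = -15.79 mm.
The walls impose strain ε = −(-15.79)/9840 = 1.6048e-03; σ = Eε = 198000 · 1.6048e-03 = 317.8 MPa.

318 MPa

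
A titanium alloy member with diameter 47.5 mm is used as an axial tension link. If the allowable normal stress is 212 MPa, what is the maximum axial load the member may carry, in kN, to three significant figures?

376 kN

A = 1772 mm².
P_max = σ_allow · A = 212 · 1772 = 375700 N = 375.7 kN.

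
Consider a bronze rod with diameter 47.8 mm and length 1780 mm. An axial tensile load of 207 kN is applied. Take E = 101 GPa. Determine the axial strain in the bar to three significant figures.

0.00114

A = 1795 mm².
σ = N/A = 115.4 MPa; ε = σ/E = 115.4/101000 = 1.142e-03.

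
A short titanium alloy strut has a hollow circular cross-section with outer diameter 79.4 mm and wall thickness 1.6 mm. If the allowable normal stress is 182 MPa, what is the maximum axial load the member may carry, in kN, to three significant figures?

71.2 kN

A = 391.1 mm².
P_max = σ_allow · A = 182 · 391.1 = 71170 N = 71.17 kN.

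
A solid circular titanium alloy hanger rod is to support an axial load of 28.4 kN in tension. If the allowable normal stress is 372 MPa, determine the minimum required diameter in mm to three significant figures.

Required area A ≥ P/σ_allow = 28400/372 = 76.34 mm².
For a solid circular section, d ≥ √(4A/π) = 9.859 mm.

9.86 mm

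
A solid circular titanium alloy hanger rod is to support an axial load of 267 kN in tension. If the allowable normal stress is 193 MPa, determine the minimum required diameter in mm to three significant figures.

Required area A ≥ P/σ_allow = 267000/193 = 1383 mm².
For a solid circular section, d ≥ √(4A/π) = 41.97 mm.

42.0 mm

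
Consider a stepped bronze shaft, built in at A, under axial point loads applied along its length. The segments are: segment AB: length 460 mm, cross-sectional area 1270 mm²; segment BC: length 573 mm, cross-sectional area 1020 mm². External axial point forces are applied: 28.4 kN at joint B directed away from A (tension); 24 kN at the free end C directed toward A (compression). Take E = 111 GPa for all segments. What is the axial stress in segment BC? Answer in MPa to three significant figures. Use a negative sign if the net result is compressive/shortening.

-23.5 MPa

Internal axial forces (sectioning from the free end, tension +): N_BC = -24 kN, N_AB = 4.4 kN.
σ_BC = N_BC/A_BC = -24000/1020 = -23.53 MPa.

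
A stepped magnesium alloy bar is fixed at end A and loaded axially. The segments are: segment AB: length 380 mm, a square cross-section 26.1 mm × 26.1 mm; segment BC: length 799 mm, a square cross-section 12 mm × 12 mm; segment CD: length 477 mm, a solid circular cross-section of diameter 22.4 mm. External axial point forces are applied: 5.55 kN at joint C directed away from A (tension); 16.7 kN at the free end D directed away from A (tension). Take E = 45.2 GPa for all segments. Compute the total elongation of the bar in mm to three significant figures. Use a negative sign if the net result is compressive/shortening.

Internal axial forces (sectioning from the free end, tension +): N_CD = 16.7 kN, N_BC = 22.25 kN, N_AB = 22.25 kN.
A_AB = 681.2 mm².
A_BC = 144 mm².
A_CD = 394.1 mm².
δ_AB = 22250·380/(681.2·45200) = 0.2746 mm
δ_BC = 22250·799/(144·45200) = 2.731 mm
δ_CD = 16700·477/(394.1·45200) = 0.4472 mm
δ = Σδ_i = 3.453 mm.

3.45 mm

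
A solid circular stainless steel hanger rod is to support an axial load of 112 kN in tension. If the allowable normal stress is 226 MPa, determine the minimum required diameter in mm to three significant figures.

25.1 mm

Required area A ≥ P/σ_allow = 112000/226 = 495.6 mm².
For a solid circular section, d ≥ √(4A/π) = 25.12 mm.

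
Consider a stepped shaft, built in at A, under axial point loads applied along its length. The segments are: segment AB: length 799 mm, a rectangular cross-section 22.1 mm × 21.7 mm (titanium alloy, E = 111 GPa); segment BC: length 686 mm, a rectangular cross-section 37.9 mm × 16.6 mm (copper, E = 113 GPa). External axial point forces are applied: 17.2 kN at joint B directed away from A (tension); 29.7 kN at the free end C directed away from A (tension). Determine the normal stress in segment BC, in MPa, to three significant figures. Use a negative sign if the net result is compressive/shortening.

47.2 MPa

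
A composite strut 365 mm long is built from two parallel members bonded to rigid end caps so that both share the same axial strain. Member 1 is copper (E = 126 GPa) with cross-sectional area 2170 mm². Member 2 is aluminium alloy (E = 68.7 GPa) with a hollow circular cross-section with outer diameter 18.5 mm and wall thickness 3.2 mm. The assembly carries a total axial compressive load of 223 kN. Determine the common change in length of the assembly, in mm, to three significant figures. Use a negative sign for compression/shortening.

A_2 = 153.8 mm².
Equal strain + equilibrium ⇒ each member carries load in proportion to AE: A₁E₁ = 273400000 N, A₂E₂ = 10570000 N, ΣAE = 284000000 N.
δ = PL/ΣAE = -223000·365/284000000 = -0.2866 mm.

-0.287 mm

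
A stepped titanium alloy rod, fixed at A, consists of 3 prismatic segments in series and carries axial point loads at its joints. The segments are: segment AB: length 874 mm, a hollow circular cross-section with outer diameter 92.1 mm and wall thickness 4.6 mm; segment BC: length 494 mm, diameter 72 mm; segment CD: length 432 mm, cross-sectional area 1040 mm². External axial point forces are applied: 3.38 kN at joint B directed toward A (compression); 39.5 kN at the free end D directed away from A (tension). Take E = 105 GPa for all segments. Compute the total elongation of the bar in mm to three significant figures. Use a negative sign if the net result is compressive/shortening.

Internal axial forces (sectioning from the free end, tension +): N_CD = 39.5 kN, N_BC = 39.5 kN, N_AB = 36.12 kN.
A_AB = 1264 mm².
A_BC = 4072 mm².
δ_AB = 36120·874/(1264·105000) = 0.2378 mm
δ_BC = 39500·494/(4072·105000) = 0.04564 mm
δ_CD = 39500·432/(1040·105000) = 0.1563 mm
δ = Σδ_i = 0.4397 mm.

0.440 mm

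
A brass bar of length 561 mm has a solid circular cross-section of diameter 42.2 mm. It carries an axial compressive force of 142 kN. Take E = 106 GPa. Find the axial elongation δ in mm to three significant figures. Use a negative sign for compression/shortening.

-0.537 mm

A = 1399 mm².
δ_mech = NL/(AE) = -142000·561/(1399·106000) = -0.5373 mm.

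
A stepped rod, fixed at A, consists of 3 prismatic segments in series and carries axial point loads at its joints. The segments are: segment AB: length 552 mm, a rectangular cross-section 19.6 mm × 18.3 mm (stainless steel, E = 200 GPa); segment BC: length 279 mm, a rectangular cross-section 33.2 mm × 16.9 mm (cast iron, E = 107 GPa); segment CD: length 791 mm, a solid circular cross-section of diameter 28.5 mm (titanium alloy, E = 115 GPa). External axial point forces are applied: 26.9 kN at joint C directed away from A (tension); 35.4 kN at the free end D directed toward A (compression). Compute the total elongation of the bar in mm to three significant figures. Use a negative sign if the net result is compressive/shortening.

-0.487 mm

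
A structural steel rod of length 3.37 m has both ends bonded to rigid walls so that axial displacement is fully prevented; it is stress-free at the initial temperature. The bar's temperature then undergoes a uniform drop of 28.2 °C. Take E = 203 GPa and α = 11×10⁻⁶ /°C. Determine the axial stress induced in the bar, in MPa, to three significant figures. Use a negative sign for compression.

63.0 MPa

Free thermal expansion αLΔT = 11e-6 · 3370 · -28.2 = -1.045 mm.
The walls impose strain ε = −(-1.045)/3370 = 3.1020e-04; σ = Eε = 203000 · 3.1020e-04 = 62.97 MPa.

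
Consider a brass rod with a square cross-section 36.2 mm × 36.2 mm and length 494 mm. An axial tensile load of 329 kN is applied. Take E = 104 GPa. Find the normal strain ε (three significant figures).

A = 1310 mm².
σ = N/A = 251.1 MPa; ε = σ/E = 251.1/104000 = 2.414e-03.

0.00241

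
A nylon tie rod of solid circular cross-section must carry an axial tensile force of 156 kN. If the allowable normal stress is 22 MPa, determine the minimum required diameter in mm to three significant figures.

95.0 mm

Required area A ≥ P/σ_allow = 156000/22 = 7091 mm².
For a solid circular section, d ≥ √(4A/π) = 95.02 mm.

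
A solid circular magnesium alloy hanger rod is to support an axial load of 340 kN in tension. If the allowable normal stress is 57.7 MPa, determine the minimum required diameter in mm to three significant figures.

Required area A ≥ P/σ_allow = 340000/57.7 = 5893 mm².
For a solid circular section, d ≥ √(4A/π) = 86.62 mm.

86.6 mm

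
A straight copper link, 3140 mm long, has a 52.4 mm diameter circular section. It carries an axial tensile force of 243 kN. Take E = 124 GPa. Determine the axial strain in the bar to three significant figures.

9.09e-04

A = 2157 mm².
σ = N/A = 112.7 MPa; ε = σ/E = 112.7/124000 = 9.087e-04.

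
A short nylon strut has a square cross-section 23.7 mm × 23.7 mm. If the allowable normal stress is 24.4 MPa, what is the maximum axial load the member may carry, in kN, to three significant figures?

13.7 kN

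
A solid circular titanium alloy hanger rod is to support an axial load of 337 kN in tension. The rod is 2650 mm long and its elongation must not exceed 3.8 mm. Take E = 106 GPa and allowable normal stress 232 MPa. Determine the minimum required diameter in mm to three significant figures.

Required area A ≥ P/σ_allow = 337000/232 = 1453 mm².
For a solid circular section, d ≥ √(4A/π) = 43.01 mm.
Elongation limit: A ≥ PL/(Eδ_allow) = 337000·2650/(106000·3.8) = 2217 mm² ⇒ d ≥ 53.13 mm.
The elongation limit governs.

53.1 mm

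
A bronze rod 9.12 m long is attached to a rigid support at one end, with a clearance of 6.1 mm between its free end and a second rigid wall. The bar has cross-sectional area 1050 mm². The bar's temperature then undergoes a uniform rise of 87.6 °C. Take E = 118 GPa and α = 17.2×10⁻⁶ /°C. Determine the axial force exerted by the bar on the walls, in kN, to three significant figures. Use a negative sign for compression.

Free thermal expansion αLΔT = 17.2e-6 · 9120 · 87.6 = 13.74 mm.
The walls engage after the gap closes; constrained expansion = 13.74 − 6.1 = 7.641 mm.
The walls impose strain ε = −(7.641)/9120 = -8.3786e-04; σ = Eε = 118000 · -8.3786e-04 = -98.87 MPa.
Wall reaction R = σ·A = -98.87·1050 = -103800 N = -103.8 kN.

-104 kN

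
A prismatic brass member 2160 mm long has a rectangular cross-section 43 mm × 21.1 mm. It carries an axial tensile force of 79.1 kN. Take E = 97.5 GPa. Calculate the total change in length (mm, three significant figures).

A = 907.3 mm².
δ_mech = NL/(AE) = 79100·2160/(907.3·97500) = 1.931 mm.

1.93 mm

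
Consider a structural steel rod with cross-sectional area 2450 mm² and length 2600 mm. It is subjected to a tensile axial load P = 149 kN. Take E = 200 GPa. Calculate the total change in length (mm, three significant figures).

δ_mech = NL/(AE) = 149000·2600/(2450·200000) = 0.7906 mm.

0.791 mm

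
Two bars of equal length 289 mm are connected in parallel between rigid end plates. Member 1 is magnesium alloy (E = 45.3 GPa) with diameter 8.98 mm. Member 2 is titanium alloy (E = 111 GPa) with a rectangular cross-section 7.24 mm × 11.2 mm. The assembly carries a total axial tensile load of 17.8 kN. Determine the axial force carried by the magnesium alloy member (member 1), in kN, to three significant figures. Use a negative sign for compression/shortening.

A_1 = 63.33 mm².
A_2 = 81.09 mm².
Equal strain + equilibrium ⇒ each member carries load in proportion to AE: A₁E₁ = 2869000 N, A₂E₂ = 9001000 N, ΣAE = 11870000 N.
F₁ = P·A₁E₁/ΣAE = 17800·2869000/11870000 = 4302 N.

4.30 kN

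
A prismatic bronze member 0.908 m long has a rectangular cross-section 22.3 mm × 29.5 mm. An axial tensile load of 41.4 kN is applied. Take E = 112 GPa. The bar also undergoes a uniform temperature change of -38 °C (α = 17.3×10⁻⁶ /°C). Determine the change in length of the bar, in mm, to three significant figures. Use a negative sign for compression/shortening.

-0.0867 mm

A = 657.9 mm².
δ_mech = NL/(AE) = 41400·908/(657.9·112000) = 0.5102 mm.
δ_thermal = αLΔT = 17.3e-6·908·-38 = -0.5969 mm.
δ = δ_mech + δ_thermal = -0.08672 mm.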